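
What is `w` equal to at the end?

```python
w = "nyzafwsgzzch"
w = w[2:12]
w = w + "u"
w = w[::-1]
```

slice [2:12] → 'zafwsgzzch'
+ 'u' → 'zafwsgzzchu'
reverse → 'uhczzgswfaz'

'uhczzgswfaz'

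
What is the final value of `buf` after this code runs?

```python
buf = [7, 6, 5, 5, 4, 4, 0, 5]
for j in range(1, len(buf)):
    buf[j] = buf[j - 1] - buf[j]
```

[7, 1, -4, -9, -13, -17, -17, -22]

j=1: buf[1] = 7-6 = 1 → [7, 1, 5, 5, 4, 4, 0, 5]
j=2: buf[2] = 1-5 = -4 → [7, 1, -4, 5, 4, 4, 0, 5]
j=3: buf[3] = (-4)-5 = -9 → [7, 1, -4, -9, 4, 4, 0, 5]
j=4: buf[4] = (-9)-4 = -13 → [7, 1, -4, -9, -13, 4, 0, 5]
j=5: buf[5] = (-13)-4 = -17 → [7, 1, -4, -9, -13, -17, 0, 5]
j=6: buf[6] = (-17)-0 = -17 → [7, 1, -4, -9, -13, -17, -17, 5]
j=7: buf[7] = (-17)-5 = -22 → [7, 1, -4, -9, -13, -17, -17, -22]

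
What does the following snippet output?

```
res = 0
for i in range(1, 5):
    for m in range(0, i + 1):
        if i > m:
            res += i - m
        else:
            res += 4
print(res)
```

i=1,m=0: 1>0, res = 0+1 = 1
i=1,m=1: not 1>1, res = 1+4 = 5
i=2,m=0: 2>0, res = 5+2 = 7
i=2,m=1: 2>1, res = 7+1 = 8
i=2,m=2: not 2>2, res = 8+4 = 12
i=3,m=0: 3>0, res = 12+3 = 15
i=3,m=1: 3>1, res = 15+2 = 17
i=3,m=2: 3>2, res = 17+1 = 18
i=3,m=3: not 3>3, res = 18+4 = 22
i=4,m=0: 4>0, res = 22+4 = 26
i=4,m=1: 4>1, res = 26+3 = 29
i=4,m=2: 4>2, res = 29+2 = 31
i=4,m=3: 4>3, res = 31+1 = 32
i=4,m=4: not 4>4, res = 32+4 = 36

36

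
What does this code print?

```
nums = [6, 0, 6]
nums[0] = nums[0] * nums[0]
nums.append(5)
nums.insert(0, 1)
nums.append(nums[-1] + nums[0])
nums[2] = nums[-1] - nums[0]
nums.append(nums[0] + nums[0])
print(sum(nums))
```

nums[0] = nums[0]*nums[0] = 6*6 = 36 → [36, 0, 6]
append 5 → [36, 0, 6, 5]
insert 1 at 0 → [1, 36, 0, 6, 5]
append nums[-1]+nums[0] = 5+1 = 6 → [1, 36, 0, 6, 5, 6]
nums[2] = nums[-1]-nums[0] = 6-1 = 5 → [1, 36, 5, 6, 5, 6]
append nums[0]+nums[0] = 1+1 = 2 → [1, 36, 5, 6, 5, 6, 2]
sum = 61

61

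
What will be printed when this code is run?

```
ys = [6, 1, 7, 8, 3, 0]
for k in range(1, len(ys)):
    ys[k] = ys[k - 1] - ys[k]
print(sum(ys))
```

-27

k=1: ys[1] = 6-1 = 5 → [6, 5, 7, 8, 3, 0]
k=2: ys[2] = 5-7 = -2 → [6, 5, -2, 8, 3, 0]
k=3: ys[3] = (-2)-8 = -10 → [6, 5, -2, -10, 3, 0]
k=4: ys[4] = (-10)-3 = -13 → [6, 5, -2, -10, -13, 0]
k=5: ys[5] = (-13)-0 = -13 → [6, 5, -2, -10, -13, -13]
sum = -27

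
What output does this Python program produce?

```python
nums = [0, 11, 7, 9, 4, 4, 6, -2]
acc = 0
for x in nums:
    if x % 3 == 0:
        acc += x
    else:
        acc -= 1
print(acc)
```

x=0: %3==0, acc = 0+0 = 0
x=11: not %3==0, acc = 0-1 = -1
x=7: not %3==0, acc = (-1)-1 = -2
x=9: %3==0, acc = (-2)+9 = 7
x=4: not %3==0, acc = 7-1 = 6
x=4: not %3==0, acc = 6-1 = 5
x=6: %3==0, acc = 5+6 = 11
x=-2: not %3==0, acc = 11-1 = 10

10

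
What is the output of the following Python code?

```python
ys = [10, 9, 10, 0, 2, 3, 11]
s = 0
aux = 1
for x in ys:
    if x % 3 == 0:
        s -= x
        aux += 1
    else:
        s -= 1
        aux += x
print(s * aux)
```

-592

x=10: not %3==0, s = 0-1 = -1; aux=11
x=9: %3==0, s = (-1)-9 = -10; aux=12
x=10: not %3==0, s = (-10)-1 = -11; aux=22
x=0: %3==0, s = (-11)-0 = -11; aux=23
x=2: not %3==0, s = (-11)-1 = -12; aux=25
x=3: %3==0, s = (-12)-3 = -15; aux=26
x=11: not %3==0, s = (-15)-1 = -16; aux=37
s*aux = (-16)*37 = -592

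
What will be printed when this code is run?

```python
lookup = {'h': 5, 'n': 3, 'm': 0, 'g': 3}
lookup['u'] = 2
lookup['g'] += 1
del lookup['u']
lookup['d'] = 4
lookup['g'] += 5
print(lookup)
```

lookup['u'] = 2 → {'h': 5, 'n': 3, 'm': 0, 'g': 3, 'u': 2}
lookup['g'] = 3+1 = 4 → {'h': 5, 'n': 3, 'm': 0, 'g': 4, 'u': 2}
del 'u' → {'h': 5, 'n': 3, 'm': 0, 'g': 4}
lookup['d'] = 4 → {'h': 5, 'n': 3, 'm': 0, 'g': 4, 'd': 4}
lookup['g'] = 4+5 = 9 → {'h': 5, 'n': 3, 'm': 0, 'g': 9, 'd': 4}

{'h': 5, 'n': 3, 'm': 0, 'g': 9, 'd': 4}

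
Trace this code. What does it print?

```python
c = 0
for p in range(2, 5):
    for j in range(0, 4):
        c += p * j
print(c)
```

p=2,j=0: c = 0+0 = 0
p=2,j=1: c = 0+2 = 2
p=2,j=2: c = 2+4 = 6
p=2,j=3: c = 6+6 = 12
p=3,j=0: c = 12+0 = 12
p=3,j=1: c = 12+3 = 15
p=3,j=2: c = 15+6 = 21
p=3,j=3: c = 21+9 = 30
p=4,j=0: c = 30+0 = 30
p=4,j=1: c = 30+4 = 34
p=4,j=2: c = 34+8 = 42
p=4,j=3: c = 42+12 = 54

54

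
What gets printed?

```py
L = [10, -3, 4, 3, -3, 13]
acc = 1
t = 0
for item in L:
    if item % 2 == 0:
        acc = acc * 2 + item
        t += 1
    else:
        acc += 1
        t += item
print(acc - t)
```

item=10: even, acc = 1*2+10 = 12; t=1
item=-3: not even, acc = 12+1 = 13; t=-2
item=4: even, acc = 13*2+4 = 30; t=-1
item=3: not even, acc = 30+1 = 31; t=2
item=-3: not even, acc = 31+1 = 32; t=-1
item=13: not even, acc = 32+1 = 33; t=12
acc-t = 33-12 = 21

21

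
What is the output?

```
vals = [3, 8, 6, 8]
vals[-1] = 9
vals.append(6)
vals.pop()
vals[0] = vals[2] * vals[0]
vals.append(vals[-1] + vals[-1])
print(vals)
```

[18, 8, 6, 9, 18]

vals[-1] = 9 → [3, 8, 6, 9]
append 6 → [3, 8, 6, 9, 6]
pop() removes 6 → [3, 8, 6, 9]
vals[0] = vals[2]*vals[0] = 6*3 = 18 → [18, 8, 6, 9]
append vals[-1]+vals[-1] = 9+9 = 18 → [18, 8, 6, 9, 18]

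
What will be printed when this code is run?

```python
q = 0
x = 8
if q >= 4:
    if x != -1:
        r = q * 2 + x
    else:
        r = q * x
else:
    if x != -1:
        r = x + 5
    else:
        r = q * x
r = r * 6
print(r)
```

q=0, x=8
q >= 4 is False; x != -1 is True
→ r = x + 5 = 13
r = 13*6 = 78

78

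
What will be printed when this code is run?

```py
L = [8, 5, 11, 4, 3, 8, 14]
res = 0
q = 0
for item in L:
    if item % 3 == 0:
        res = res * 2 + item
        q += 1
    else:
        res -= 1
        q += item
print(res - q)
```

-58

item=8: not %3==0, res = 0-1 = -1; q=8
item=5: not %3==0, res = (-1)-1 = -2; q=13
item=11: not %3==0, res = (-2)-1 = -3; q=24
item=4: not %3==0, res = (-3)-1 = -4; q=28
item=3: %3==0, res = (-4)*2+3 = -5; q=29
item=8: not %3==0, res = (-5)-1 = -6; q=37
item=14: not %3==0, res = (-6)-1 = -7; q=51
res-q = (-7)-51 = -58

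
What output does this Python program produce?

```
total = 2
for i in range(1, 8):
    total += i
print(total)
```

i=1: total = 2+1 = 3
i=2: total = 3+2 = 5
i=3: total = 5+3 = 8
i=4: total = 8+4 = 12
i=5: total = 12+5 = 17
i=6: total = 17+6 = 23
i=7: total = 23+7 = 30

30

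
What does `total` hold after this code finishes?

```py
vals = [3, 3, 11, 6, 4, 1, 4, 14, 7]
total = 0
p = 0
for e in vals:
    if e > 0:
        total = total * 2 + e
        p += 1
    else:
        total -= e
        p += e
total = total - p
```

e=3: >0, total = 0*2+3 = 3; p=1
e=3: >0, total = 3*2+3 = 9; p=2
e=11: >0, total = 9*2+11 = 29; p=3
e=6: >0, total = 29*2+6 = 64; p=4
e=4: >0, total = 64*2+4 = 132; p=5
e=1: >0, total = 132*2+1 = 265; p=6
e=4: >0, total = 265*2+4 = 534; p=7
e=14: >0, total = 534*2+14 = 1082; p=8
e=7: >0, total = 1082*2+7 = 2171; p=9
total-p = 2171-9 = 2162

2162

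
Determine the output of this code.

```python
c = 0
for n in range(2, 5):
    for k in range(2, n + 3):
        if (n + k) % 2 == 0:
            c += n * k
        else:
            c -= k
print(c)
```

67

n=2,k=2: even sum, c = 0+4 = 4
n=2,k=3: odd sum, c = 4-3 = 1
n=2,k=4: even sum, c = 1+8 = 9
n=3,k=2: odd sum, c = 9-2 = 7
n=3,k=3: even sum, c = 7+9 = 16
n=3,k=4: odd sum, c = 16-4 = 12
n=3,k=5: even sum, c = 12+15 = 27
n=4,k=2: even sum, c = 27+8 = 35
n=4,k=3: odd sum, c = 35-3 = 32
n=4,k=4: even sum, c = 32+16 = 48
n=4,k=5: odd sum, c = 48-5 = 43
n=4,k=6: even sum, c = 43+24 = 67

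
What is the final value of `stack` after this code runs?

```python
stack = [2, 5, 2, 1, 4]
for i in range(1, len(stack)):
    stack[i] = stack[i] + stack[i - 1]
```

i=1: stack[1] = 5+2 = 7 → [2, 7, 2, 1, 4]
i=2: stack[2] = 2+7 = 9 → [2, 7, 9, 1, 4]
i=3: stack[3] = 1+9 = 10 → [2, 7, 9, 10, 4]
i=4: stack[4] = 4+10 = 14 → [2, 7, 9, 10, 14]

[2, 7, 9, 10, 14]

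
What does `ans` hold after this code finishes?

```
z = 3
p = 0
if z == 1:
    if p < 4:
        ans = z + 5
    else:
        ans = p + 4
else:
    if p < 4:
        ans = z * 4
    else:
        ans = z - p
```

z=3, p=0
z == 1 is False; p < 4 is True
→ ans = z * 4 = 12

12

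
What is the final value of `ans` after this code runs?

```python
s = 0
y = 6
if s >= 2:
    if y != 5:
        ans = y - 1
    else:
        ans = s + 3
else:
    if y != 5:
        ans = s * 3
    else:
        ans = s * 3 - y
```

0

s=0, y=6
s >= 2 is False; y != 5 is True
→ ans = s * 3 = 0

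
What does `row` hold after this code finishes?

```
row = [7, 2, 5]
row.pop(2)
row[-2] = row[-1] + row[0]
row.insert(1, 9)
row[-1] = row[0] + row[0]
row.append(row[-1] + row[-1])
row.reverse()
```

pop(2) removes 5 → [7, 2]
row[-2] = row[-1]+row[0] = 2+7 = 9 → [9, 2]
insert 9 at 1 → [9, 9, 2]
row[-1] = row[0]+row[0] = 9+9 = 18 → [9, 9, 18]
append row[-1]+row[-1] = 18+18 = 36 → [9, 9, 18, 36]
reverse → [36, 18, 9, 9]

[36, 18, 9, 9]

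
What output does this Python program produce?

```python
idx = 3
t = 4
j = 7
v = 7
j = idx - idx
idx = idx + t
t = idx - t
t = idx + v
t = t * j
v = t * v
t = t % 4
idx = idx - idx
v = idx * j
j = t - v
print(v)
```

j = 3-3 = 0
idx = 3+4 = 7
t = 7-4 = 3
t = 7+7 = 14
t = 14*0 = 0
v = 0*7 = 0
t = 0%4 = 0
idx = 7-7 = 0
v = 0*0 = 0
j = 0-0 = 0

0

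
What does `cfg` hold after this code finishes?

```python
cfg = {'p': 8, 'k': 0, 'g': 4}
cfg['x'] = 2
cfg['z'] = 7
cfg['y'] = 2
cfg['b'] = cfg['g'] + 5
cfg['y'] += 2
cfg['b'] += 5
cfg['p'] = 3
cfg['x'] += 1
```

cfg['x'] = 2 → {'p': 8, 'k': 0, 'g': 4, 'x': 2}
cfg['z'] = 7 → {'p': 8, 'k': 0, 'g': 4, 'x': 2, 'z': 7}
cfg['y'] = 2 → {'p': 8, 'k': 0, 'g': 4, 'x': 2, 'z': 7, 'y': 2}
cfg['b'] = cfg['g']+5 = 9 → {'p': 8, 'k': 0, 'g': 4, 'x': 2, 'z': 7, 'y': 2, 'b': 9}
cfg['y'] = 2+2 = 4 → {'p': 8, 'k': 0, 'g': 4, 'x': 2, 'z': 7, 'y': 4, 'b': 9}
cfg['b'] = 9+5 = 14 → {'p': 8, 'k': 0, 'g': 4, 'x': 2, 'z': 7, 'y': 4, 'b': 14}
cfg['p'] = 3 → {'p': 3, 'k': 0, 'g': 4, 'x': 2, 'z': 7, 'y': 4, 'b': 14}
cfg['x'] = 2+1 = 3 → {'p': 3, 'k': 0, 'g': 4, 'x': 3, 'z': 7, 'y': 4, 'b': 14}

{'p': 3, 'k': 0, 'g': 4, 'x': 3, 'z': 7, 'y': 4, 'b': 14}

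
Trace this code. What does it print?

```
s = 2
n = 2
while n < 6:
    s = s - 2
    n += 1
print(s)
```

n=2: s = 2-2 = 0
n=3: s = 0-2 = -2
n=4: s = (-2)-2 = -4
n=5: s = (-4)-2 = -6

-6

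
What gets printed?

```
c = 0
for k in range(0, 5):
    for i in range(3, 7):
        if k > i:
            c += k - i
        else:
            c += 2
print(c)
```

k=0,i=3: not 0>3, c = 0+2 = 2
k=0,i=4: not 0>4, c = 2+2 = 4
k=0,i=5: not 0>5, c = 4+2 = 6
k=0,i=6: not 0>6, c = 6+2 = 8
k=1,i=3: not 1>3, c = 8+2 = 10
k=1,i=4: not 1>4, c = 10+2 = 12
k=1,i=5: not 1>5, c = 12+2 = 14
k=1,i=6: not 1>6, c = 14+2 = 16
k=2,i=3: not 2>3, c = 16+2 = 18
k=2,i=4: not 2>4, c = 18+2 = 20
k=2,i=5: not 2>5, c = 20+2 = 22
k=2,i=6: not 2>6, c = 22+2 = 24
k=3,i=3: not 3>3, c = 24+2 = 26
k=3,i=4: not 3>4, c = 26+2 = 28
k=3,i=5: not 3>5, c = 28+2 = 30
k=3,i=6: not 3>6, c = 30+2 = 32
k=4,i=3: 4>3, c = 32+1 = 33
k=4,i=4: not 4>4, c = 33+2 = 35
k=4,i=5: not 4>5, c = 35+2 = 37
k=4,i=6: not 4>6, c = 37+2 = 39

39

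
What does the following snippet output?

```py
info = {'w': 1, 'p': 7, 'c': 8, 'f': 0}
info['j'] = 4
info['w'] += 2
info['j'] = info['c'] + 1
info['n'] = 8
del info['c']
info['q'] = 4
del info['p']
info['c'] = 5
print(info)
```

info['j'] = 4 → {'w': 1, 'p': 7, 'c': 8, 'f': 0, 'j': 4}
info['w'] = 1+2 = 3 → {'w': 3, 'p': 7, 'c': 8, 'f': 0, 'j': 4}
info['j'] = info['c']+1 = 9 → {'w': 3, 'p': 7, 'c': 8, 'f': 0, 'j': 9}
info['n'] = 8 → {'w': 3, 'p': 7, 'c': 8, 'f': 0, 'j': 9, 'n': 8}
del 'c' → {'w': 3, 'p': 7, 'f': 0, 'j': 9, 'n': 8}
info['q'] = 4 → {'w': 3, 'p': 7, 'f': 0, 'j': 9, 'n': 8, 'q': 4}
del 'p' → {'w': 3, 'f': 0, 'j': 9, 'n': 8, 'q': 4}
info['c'] = 5 → {'w': 3, 'f': 0, 'j': 9, 'n': 8, 'q': 4, 'c': 5}

{'w': 3, 'f': 0, 'j': 9, 'n': 8, 'q': 4, 'c': 5}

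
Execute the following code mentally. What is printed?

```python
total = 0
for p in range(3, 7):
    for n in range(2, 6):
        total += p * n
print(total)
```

p=3,n=2: total = 0+6 = 6
p=3,n=3: total = 6+9 = 15
p=3,n=4: total = 15+12 = 27
p=3,n=5: total = 27+15 = 42
p=4,n=2: total = 42+8 = 50
p=4,n=3: total = 50+12 = 62
p=4,n=4: total = 62+16 = 78
p=4,n=5: total = 78+20 = 98
p=5,n=2: total = 98+10 = 108
p=5,n=3: total = 108+15 = 123
p=5,n=4: total = 123+20 = 143
p=5,n=5: total = 143+25 = 168
p=6,n=2: total = 168+12 = 180
p=6,n=3: total = 180+18 = 198
p=6,n=4: total = 198+24 = 222
p=6,n=5: total = 222+30 = 252

252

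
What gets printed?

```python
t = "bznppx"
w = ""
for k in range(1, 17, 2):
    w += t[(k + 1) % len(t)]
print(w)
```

k=1: add t[2]='n' → 'n'
k=3: add t[4]='p' → 'np'
k=5: add t[0]='b' → 'npb'
k=7: add t[2]='n' → 'npbn'
k=9: add t[4]='p' → 'npbnp'
k=11: add t[0]='b' → 'npbnpb'
k=13: add t[2]='n' → 'npbnpbn'
k=15: add t[4]='p' → 'npbnpbnp'

npbnpbnp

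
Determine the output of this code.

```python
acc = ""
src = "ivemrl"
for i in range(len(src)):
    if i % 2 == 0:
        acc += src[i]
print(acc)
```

i=0: add 'i' → 'i'
i=1: skip
i=2: add 'e' → 'ie'
i=3: skip
i=4: add 'r' → 'ier'
i=5: skip

ier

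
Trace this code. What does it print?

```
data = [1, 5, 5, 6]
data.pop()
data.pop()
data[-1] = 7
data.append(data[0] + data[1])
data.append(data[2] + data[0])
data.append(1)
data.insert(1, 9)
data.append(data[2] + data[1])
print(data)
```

pop() removes 6 → [1, 5, 5]
pop() removes 5 → [1, 5]
data[-1] = 7 → [1, 7]
append data[0]+data[1] = 1+7 = 8 → [1, 7, 8]
append data[2]+data[0] = 8+1 = 9 → [1, 7, 8, 9]
append 1 → [1, 7, 8, 9, 1]
insert 9 at 1 → [1, 9, 7, 8, 9, 1]
append data[2]+data[1] = 7+9 = 16 → [1, 9, 7, 8, 9, 1, 16]

[1, 9, 7, 8, 9, 1, 16]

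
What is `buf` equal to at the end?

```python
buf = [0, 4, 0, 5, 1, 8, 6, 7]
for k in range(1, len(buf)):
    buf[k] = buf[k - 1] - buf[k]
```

[0, -4, -4, -9, -10, -18, -24, -31]

k=1: buf[1] = 0-4 = -4 → [0, -4, 0, 5, 1, 8, 6, 7]
k=2: buf[2] = (-4)-0 = -4 → [0, -4, -4, 5, 1, 8, 6, 7]
k=3: buf[3] = (-4)-5 = -9 → [0, -4, -4, -9, 1, 8, 6, 7]
k=4: buf[4] = (-9)-1 = -10 → [0, -4, -4, -9, -10, 8, 6, 7]
k=5: buf[5] = (-10)-8 = -18 → [0, -4, -4, -9, -10, -18, 6, 7]
k=6: buf[6] = (-18)-6 = -24 → [0, -4, -4, -9, -10, -18, -24, 7]
k=7: buf[7] = (-24)-7 = -31 → [0, -4, -4, -9, -10, -18, -24, -31]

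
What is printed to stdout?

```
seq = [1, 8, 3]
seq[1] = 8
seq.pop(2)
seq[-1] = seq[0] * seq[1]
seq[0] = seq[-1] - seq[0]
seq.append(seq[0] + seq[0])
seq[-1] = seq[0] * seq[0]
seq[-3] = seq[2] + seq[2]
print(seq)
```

seq[1] = 8 → [1, 8, 3]
pop(2) removes 3 → [1, 8]
seq[-1] = seq[0]*seq[1] = 1*8 = 8 → [1, 8]
seq[0] = seq[-1]-seq[0] = 8-1 = 7 → [7, 8]
append seq[0]+seq[0] = 7+7 = 14 → [7, 8, 14]
seq[-1] = seq[0]*seq[0] = 7*7 = 49 → [7, 8, 49]
seq[-3] = seq[2]+seq[2] = 49+49 = 98 → [98, 8, 49]

[98, 8, 49]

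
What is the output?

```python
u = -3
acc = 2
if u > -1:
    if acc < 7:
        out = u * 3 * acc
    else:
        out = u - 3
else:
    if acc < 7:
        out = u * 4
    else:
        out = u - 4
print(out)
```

-12

u=-3, acc=2
u > -1 is False; acc < 7 is True
→ out = u * 4 = -12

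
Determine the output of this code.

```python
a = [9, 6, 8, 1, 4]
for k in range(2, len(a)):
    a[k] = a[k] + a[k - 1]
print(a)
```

[9, 6, 14, 15, 19]

k=2: a[2] = 8+6 = 14 → [9, 6, 14, 1, 4]
k=3: a[3] = 1+14 = 15 → [9, 6, 14, 15, 4]
k=4: a[4] = 4+15 = 19 → [9, 6, 14, 15, 19]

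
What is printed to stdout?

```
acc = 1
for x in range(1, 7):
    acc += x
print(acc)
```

22

x=1: acc = 1+1 = 2
x=2: acc = 2+2 = 4
x=3: acc = 4+3 = 7
x=4: acc = 7+4 = 11
x=5: acc = 11+5 = 16
x=6: acc = 16+6 = 22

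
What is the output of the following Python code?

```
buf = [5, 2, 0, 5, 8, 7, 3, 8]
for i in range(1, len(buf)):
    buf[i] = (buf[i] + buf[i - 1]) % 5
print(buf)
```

i=1: buf[1] = (2+5)%5 = 2 → [5, 2, 0, 5, 8, 7, 3, 8]
i=2: buf[2] = (0+2)%5 = 2 → [5, 2, 2, 5, 8, 7, 3, 8]
i=3: buf[3] = (5+2)%5 = 2 → [5, 2, 2, 2, 8, 7, 3, 8]
i=4: buf[4] = (8+2)%5 = 0 → [5, 2, 2, 2, 0, 7, 3, 8]
i=5: buf[5] = (7+0)%5 = 2 → [5, 2, 2, 2, 0, 2, 3, 8]
i=6: buf[6] = (3+2)%5 = 0 → [5, 2, 2, 2, 0, 2, 0, 8]
i=7: buf[7] = (8+0)%5 = 3 → [5, 2, 2, 2, 0, 2, 0, 3]

[5, 2, 2, 2, 0, 2, 0, 3]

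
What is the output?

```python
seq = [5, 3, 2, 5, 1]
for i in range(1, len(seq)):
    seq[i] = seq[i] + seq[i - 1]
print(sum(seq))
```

i=1: seq[1] = 3+5 = 8 → [5, 8, 2, 5, 1]
i=2: seq[2] = 2+8 = 10 → [5, 8, 10, 5, 1]
i=3: seq[3] = 5+10 = 15 → [5, 8, 10, 15, 1]
i=4: seq[4] = 1+15 = 16 → [5, 8, 10, 15, 16]
sum = 54

54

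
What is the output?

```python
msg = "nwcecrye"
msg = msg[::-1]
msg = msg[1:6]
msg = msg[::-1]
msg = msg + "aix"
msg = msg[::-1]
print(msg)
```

reverse → 'eyrcecwn'
slice [1:6] → 'yrcec'
reverse → 'cecry'
+ 'aix' → 'cecryaix'
reverse → 'xiayrcec'

xiayrcec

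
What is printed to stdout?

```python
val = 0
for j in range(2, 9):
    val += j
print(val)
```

35

j=2: val = 0+2 = 2
j=3: val = 2+3 = 5
j=4: val = 5+4 = 9
j=5: val = 9+5 = 14
j=6: val = 14+6 = 20
j=7: val = 20+7 = 27
j=8: val = 27+8 = 35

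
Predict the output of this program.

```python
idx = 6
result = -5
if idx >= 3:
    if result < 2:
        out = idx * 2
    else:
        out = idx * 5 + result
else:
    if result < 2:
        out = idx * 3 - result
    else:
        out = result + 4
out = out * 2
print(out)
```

24

idx=6, result=-5
idx >= 3 is True; result < 2 is True
→ out = idx * 2 = 12
out = 12*2 = 24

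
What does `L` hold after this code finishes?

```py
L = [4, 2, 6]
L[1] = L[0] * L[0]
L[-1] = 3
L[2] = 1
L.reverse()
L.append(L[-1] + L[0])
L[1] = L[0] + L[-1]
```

[1, 6, 4, 5]

L[1] = L[0]*L[0] = 4*4 = 16 → [4, 16, 6]
L[-1] = 3 → [4, 16, 3]
L[2] = 1 → [4, 16, 1]
reverse → [1, 16, 4]
append L[-1]+L[0] = 4+1 = 5 → [1, 16, 4, 5]
L[1] = L[0]+L[-1] = 1+5 = 6 → [1, 6, 4, 5]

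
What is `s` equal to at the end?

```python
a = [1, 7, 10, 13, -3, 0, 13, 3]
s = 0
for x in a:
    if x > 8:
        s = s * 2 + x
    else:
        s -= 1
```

x=1: not >8, s = 0-1 = -1
x=7: not >8, s = (-1)-1 = -2
x=10: >8, s = (-2)*2+10 = 6
x=13: >8, s = 6*2+13 = 25
x=-3: not >8, s = 25-1 = 24
x=0: not >8, s = 24-1 = 23
x=13: >8, s = 23*2+13 = 59
x=3: not >8, s = 59-1 = 58

58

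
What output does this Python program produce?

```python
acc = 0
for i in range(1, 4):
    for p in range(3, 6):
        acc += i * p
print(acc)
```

72

i=1,p=3: acc = 0+3 = 3
i=1,p=4: acc = 3+4 = 7
i=1,p=5: acc = 7+5 = 12
i=2,p=3: acc = 12+6 = 18
i=2,p=4: acc = 18+8 = 26
i=2,p=5: acc = 26+10 = 36
i=3,p=3: acc = 36+9 = 45
i=3,p=4: acc = 45+12 = 57
i=3,p=5: acc = 57+15 = 72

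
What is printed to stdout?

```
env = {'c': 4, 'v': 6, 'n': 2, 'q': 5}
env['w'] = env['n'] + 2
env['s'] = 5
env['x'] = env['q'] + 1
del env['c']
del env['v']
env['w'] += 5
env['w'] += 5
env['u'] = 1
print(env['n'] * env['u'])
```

env['w'] = env['n']+2 = 4 → {'c': 4, 'v': 6, 'n': 2, 'q': 5, 'w': 4}
env['s'] = 5 → {'c': 4, 'v': 6, 'n': 2, 'q': 5, 'w': 4, 's': 5}
env['x'] = env['q']+1 = 6 → {'c': 4, 'v': 6, 'n': 2, 'q': 5, 'w': 4, 's': 5, 'x': 6}
del 'c' → {'v': 6, 'n': 2, 'q': 5, 'w': 4, 's': 5, 'x': 6}
del 'v' → {'n': 2, 'q': 5, 'w': 4, 's': 5, 'x': 6}
env['w'] = 4+5 = 9 → {'n': 2, 'q': 5, 'w': 9, 's': 5, 'x': 6}
env['w'] = 9+5 = 14 → {'n': 2, 'q': 5, 'w': 14, 's': 5, 'x': 6}
env['u'] = 1 → {'n': 2, 'q': 5, 'w': 14, 's': 5, 'x': 6, 'u': 1}
env['n']*env['u'] = 2*1 = 2

2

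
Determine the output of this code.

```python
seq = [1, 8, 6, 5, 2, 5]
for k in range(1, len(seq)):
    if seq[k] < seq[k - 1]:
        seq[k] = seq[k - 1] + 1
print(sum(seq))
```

k=1: 8>=1, unchanged → [1, 8, 6, 5, 2, 5]
k=2: 6<8, seq[2] = 8+1 = 9 → [1, 8, 9, 5, 2, 5]
k=3: 5<9, seq[3] = 9+1 = 10 → [1, 8, 9, 10, 2, 5]
k=4: 2<10, seq[4] = 10+1 = 11 → [1, 8, 9, 10, 11, 5]
k=5: 5<11, seq[5] = 11+1 = 12 → [1, 8, 9, 10, 11, 12]
sum = 51

51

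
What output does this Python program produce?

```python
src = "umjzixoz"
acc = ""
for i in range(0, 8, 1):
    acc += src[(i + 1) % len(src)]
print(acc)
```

mjzixozu

i=0: add src[1]='m' → 'm'
i=1: add src[2]='j' → 'mj'
i=2: add src[3]='z' → 'mjz'
i=3: add src[4]='i' → 'mjzi'
i=4: add src[5]='x' → 'mjzix'
i=5: add src[6]='o' → 'mjzixo'
i=6: add src[7]='z' → 'mjzixoz'
i=7: add src[0]='u' → 'mjzixozu'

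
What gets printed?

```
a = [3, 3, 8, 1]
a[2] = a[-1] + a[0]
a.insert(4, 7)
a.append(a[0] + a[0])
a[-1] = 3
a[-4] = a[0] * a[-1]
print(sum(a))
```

26

a[2] = a[-1]+a[0] = 1+3 = 4 → [3, 3, 4, 1]
insert 7 at 4 → [3, 3, 4, 1, 7]
append a[0]+a[0] = 3+3 = 6 → [3, 3, 4, 1, 7, 6]
a[-1] = 3 → [3, 3, 4, 1, 7, 3]
a[-4] = a[0]*a[-1] = 3*3 = 9 → [3, 3, 9, 1, 7, 3]
sum = 26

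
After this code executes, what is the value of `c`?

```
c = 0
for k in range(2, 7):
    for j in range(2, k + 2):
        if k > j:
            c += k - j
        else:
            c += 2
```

40

k=2,j=2: not 2>2, c = 0+2 = 2
k=2,j=3: not 2>3, c = 2+2 = 4
k=3,j=2: 3>2, c = 4+1 = 5
k=3,j=3: not 3>3, c = 5+2 = 7
k=3,j=4: not 3>4, c = 7+2 = 9
k=4,j=2: 4>2, c = 9+2 = 11
k=4,j=3: 4>3, c = 11+1 = 12
k=4,j=4: not 4>4, c = 12+2 = 14
k=4,j=5: not 4>5, c = 14+2 = 16
k=5,j=2: 5>2, c = 16+3 = 19
k=5,j=3: 5>3, c = 19+2 = 21
k=5,j=4: 5>4, c = 21+1 = 22
k=5,j=5: not 5>5, c = 22+2 = 24
k=5,j=6: not 5>6, c = 24+2 = 26
k=6,j=2: 6>2, c = 26+4 = 30
k=6,j=3: 6>3, c = 30+3 = 33
k=6,j=4: 6>4, c = 33+2 = 35
k=6,j=5: 6>5, c = 35+1 = 36
k=6,j=6: not 6>6, c = 36+2 = 38
k=6,j=7: not 6>7, c = 38+2 = 40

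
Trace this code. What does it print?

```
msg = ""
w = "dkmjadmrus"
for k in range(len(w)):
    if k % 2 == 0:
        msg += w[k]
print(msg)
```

k=0: add 'd' → 'd'
k=1: skip
k=2: add 'm' → 'dm'
k=3: skip
k=4: add 'a' → 'dma'
k=5: skip
k=6: add 'm' → 'dmam'
k=7: skip
k=8: add 'u' → 'dmamu'
k=9: skip

dmamu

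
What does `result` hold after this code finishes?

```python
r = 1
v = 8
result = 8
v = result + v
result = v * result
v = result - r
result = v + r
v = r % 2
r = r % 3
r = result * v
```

128

v = 8+8 = 16
result = 16*8 = 128
v = 128-1 = 127
result = 127+1 = 128
v = 1%2 = 1
r = 1%3 = 1
r = 128*1 = 128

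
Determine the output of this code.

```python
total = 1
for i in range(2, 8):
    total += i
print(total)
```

i=2: total = 1+2 = 3
i=3: total = 3+3 = 6
i=4: total = 6+4 = 10
i=5: total = 10+5 = 15
i=6: total = 15+6 = 21
i=7: total = 21+7 = 28

28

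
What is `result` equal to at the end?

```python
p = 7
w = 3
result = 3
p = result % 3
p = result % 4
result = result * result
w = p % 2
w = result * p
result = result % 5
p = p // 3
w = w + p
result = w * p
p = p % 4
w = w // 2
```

p = 3%3 = 0
p = 3%4 = 3
result = 3*3 = 9
w = 3%2 = 1
w = 9*3 = 27
result = 9%5 = 4
p = 3//3 = 1
w = 27+1 = 28
result = 28*1 = 28
p = 1%4 = 1
w = 28//2 = 14

28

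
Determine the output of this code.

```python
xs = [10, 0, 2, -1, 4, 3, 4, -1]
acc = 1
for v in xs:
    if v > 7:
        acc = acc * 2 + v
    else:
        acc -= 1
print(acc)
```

v=10: >7, acc = 1*2+10 = 12
v=0: not >7, acc = 12-1 = 11
v=2: not >7, acc = 11-1 = 10
v=-1: not >7, acc = 10-1 = 9
v=4: not >7, acc = 9-1 = 8
v=3: not >7, acc = 8-1 = 7
v=4: not >7, acc = 7-1 = 6
v=-1: not >7, acc = 6-1 = 5

5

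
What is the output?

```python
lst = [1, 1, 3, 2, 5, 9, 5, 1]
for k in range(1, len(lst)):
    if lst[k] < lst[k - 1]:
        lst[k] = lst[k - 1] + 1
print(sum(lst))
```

k=1: 1>=1, unchanged → [1, 1, 3, 2, 5, 9, 5, 1]
k=2: 3>=1, unchanged → [1, 1, 3, 2, 5, 9, 5, 1]
k=3: 2<3, lst[3] = 3+1 = 4 → [1, 1, 3, 4, 5, 9, 5, 1]
k=4: 5>=4, unchanged → [1, 1, 3, 4, 5, 9, 5, 1]
k=5: 9>=5, unchanged → [1, 1, 3, 4, 5, 9, 5, 1]
k=6: 5<9, lst[6] = 9+1 = 10 → [1, 1, 3, 4, 5, 9, 10, 1]
k=7: 1<10, lst[7] = 10+1 = 11 → [1, 1, 3, 4, 5, 9, 10, 11]
sum = 44

44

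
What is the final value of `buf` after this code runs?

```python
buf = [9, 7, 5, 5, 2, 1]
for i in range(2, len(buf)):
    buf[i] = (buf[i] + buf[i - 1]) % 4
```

[9, 7, 0, 1, 3, 0]

i=2: buf[2] = (5+7)%4 = 0 → [9, 7, 0, 5, 2, 1]
i=3: buf[3] = (5+0)%4 = 1 → [9, 7, 0, 1, 2, 1]
i=4: buf[4] = (2+1)%4 = 3 → [9, 7, 0, 1, 3, 1]
i=5: buf[5] = (1+3)%4 = 0 → [9, 7, 0, 1, 3, 0]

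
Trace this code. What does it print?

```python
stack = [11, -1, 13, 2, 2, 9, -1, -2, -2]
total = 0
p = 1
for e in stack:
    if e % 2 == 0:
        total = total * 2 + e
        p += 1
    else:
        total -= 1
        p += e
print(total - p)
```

-74

e=11: not even, total = 0-1 = -1; p=12
e=-1: not even, total = (-1)-1 = -2; p=11
e=13: not even, total = (-2)-1 = -3; p=24
e=2: even, total = (-3)*2+2 = -4; p=25
e=2: even, total = (-4)*2+2 = -6; p=26
e=9: not even, total = (-6)-1 = -7; p=35
e=-1: not even, total = (-7)-1 = -8; p=34
e=-2: even, total = (-8)*2+(-2) = -18; p=35
e=-2: even, total = (-18)*2+(-2) = -38; p=36
total-p = (-38)-36 = -74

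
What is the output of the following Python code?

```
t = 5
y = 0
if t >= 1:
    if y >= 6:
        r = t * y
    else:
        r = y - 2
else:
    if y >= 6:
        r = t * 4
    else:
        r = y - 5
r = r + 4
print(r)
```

2

t=5, y=0
t >= 1 is True; y >= 6 is False
→ r = y - 2 = -2
r = (-2)+4 = 2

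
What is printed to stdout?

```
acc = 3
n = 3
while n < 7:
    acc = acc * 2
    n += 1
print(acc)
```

48

n=3: acc = 3*2 = 6
n=4: acc = 6*2 = 12
n=5: acc = 12*2 = 24
n=6: acc = 24*2 = 48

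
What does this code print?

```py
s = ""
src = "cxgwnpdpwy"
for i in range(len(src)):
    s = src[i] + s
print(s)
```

i=0: prepend 'c' → 'c'
i=1: prepend 'x' → 'xc'
i=2: prepend 'g' → 'gxc'
i=3: prepend 'w' → 'wgxc'
i=4: prepend 'n' → 'nwgxc'
i=5: prepend 'p' → 'pnwgxc'
i=6: prepend 'd' → 'dpnwgxc'
i=7: prepend 'p' → 'pdpnwgxc'
i=8: prepend 'w' → 'wpdpnwgxc'
i=9: prepend 'y' → 'ywpdpnwgxc'

ywpdpnwgxc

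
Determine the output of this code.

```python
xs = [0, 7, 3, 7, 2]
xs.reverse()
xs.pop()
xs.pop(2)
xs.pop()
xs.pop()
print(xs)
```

reverse → [2, 7, 3, 7, 0]
pop() removes 0 → [2, 7, 3, 7]
pop(2) removes 3 → [2, 7, 7]
pop() removes 7 → [2, 7]
pop() removes 7 → [2]

[2]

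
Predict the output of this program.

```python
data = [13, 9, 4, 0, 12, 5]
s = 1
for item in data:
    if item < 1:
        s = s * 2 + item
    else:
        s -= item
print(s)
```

-67

item=13: not <1, s = 1-13 = -12
item=9: not <1, s = (-12)-9 = -21
item=4: not <1, s = (-21)-4 = -25
item=0: <1, s = (-25)*2+0 = -50
item=12: not <1, s = (-50)-12 = -62
item=5: not <1, s = (-62)-5 = -67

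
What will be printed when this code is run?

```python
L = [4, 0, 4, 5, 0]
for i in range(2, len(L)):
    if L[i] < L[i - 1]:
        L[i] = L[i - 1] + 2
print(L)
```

[4, 0, 4, 5, 7]

i=2: 4>=0, unchanged → [4, 0, 4, 5, 0]
i=3: 5>=4, unchanged → [4, 0, 4, 5, 0]
i=4: 0<5, L[4] = 5+2 = 7 → [4, 0, 4, 5, 7]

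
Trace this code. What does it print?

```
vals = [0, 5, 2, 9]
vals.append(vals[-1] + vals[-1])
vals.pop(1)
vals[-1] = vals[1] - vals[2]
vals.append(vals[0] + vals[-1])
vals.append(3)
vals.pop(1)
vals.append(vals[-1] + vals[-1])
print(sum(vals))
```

4

append vals[-1]+vals[-1] = 9+9 = 18 → [0, 5, 2, 9, 18]
pop(1) removes 5 → [0, 2, 9, 18]
vals[-1] = vals[1]-vals[2] = 2-9 = -7 → [0, 2, 9, -7]
append vals[0]+vals[-1] = 0+(-7) = -7 → [0, 2, 9, -7, -7]
append 3 → [0, 2, 9, -7, -7, 3]
pop(1) removes 2 → [0, 9, -7, -7, 3]
append vals[-1]+vals[-1] = 3+3 = 6 → [0, 9, -7, -7, 3, 6]
sum = 4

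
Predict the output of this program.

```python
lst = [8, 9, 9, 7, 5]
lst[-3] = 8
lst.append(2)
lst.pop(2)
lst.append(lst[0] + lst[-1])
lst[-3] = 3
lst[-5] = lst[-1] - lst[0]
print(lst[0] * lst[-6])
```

64

lst[-3] = 8 → [8, 9, 8, 7, 5]
append 2 → [8, 9, 8, 7, 5, 2]
pop(2) removes 8 → [8, 9, 7, 5, 2]
append lst[0]+lst[-1] = 8+2 = 10 → [8, 9, 7, 5, 2, 10]
lst[-3] = 3 → [8, 9, 7, 3, 2, 10]
lst[-5] = lst[-1]-lst[0] = 10-8 = 2 → [8, 2, 7, 3, 2, 10]
lst[0]*lst[-6] = 8*8 = 64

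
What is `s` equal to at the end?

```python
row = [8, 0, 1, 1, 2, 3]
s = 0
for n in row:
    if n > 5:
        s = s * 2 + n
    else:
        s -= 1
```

3

n=8: >5, s = 0*2+8 = 8
n=0: not >5, s = 8-1 = 7
n=1: not >5, s = 7-1 = 6
n=1: not >5, s = 6-1 = 5
n=2: not >5, s = 5-1 = 4
n=3: not >5, s = 4-1 = 3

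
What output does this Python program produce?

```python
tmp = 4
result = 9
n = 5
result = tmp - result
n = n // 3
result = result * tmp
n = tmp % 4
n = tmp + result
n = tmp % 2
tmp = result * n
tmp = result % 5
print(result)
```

-20

result = 4-9 = -5
n = 5//3 = 1
result = (-5)*4 = -20
n = 4%4 = 0
n = 4+(-20) = -16
n = 4%2 = 0
tmp = (-20)*0 = 0
tmp = (-20)%5 = 0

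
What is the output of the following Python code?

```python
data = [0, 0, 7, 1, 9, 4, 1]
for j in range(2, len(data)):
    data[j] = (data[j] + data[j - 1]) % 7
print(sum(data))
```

j=2: data[2] = (7+0)%7 = 0 → [0, 0, 0, 1, 9, 4, 1]
j=3: data[3] = (1+0)%7 = 1 → [0, 0, 0, 1, 9, 4, 1]
j=4: data[4] = (9+1)%7 = 3 → [0, 0, 0, 1, 3, 4, 1]
j=5: data[5] = (4+3)%7 = 0 → [0, 0, 0, 1, 3, 0, 1]
j=6: data[6] = (1+0)%7 = 1 → [0, 0, 0, 1, 3, 0, 1]
sum = 5

5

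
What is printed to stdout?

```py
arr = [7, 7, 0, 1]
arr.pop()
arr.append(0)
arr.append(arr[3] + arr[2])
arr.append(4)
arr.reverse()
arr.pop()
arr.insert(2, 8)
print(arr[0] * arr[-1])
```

28

pop() removes 1 → [7, 7, 0]
append 0 → [7, 7, 0, 0]
append arr[3]+arr[2] = 0+0 = 0 → [7, 7, 0, 0, 0]
append 4 → [7, 7, 0, 0, 0, 4]
reverse → [4, 0, 0, 0, 7, 7]
pop() removes 7 → [4, 0, 0, 0, 7]
insert 8 at 2 → [4, 0, 8, 0, 0, 7]
arr[0]*arr[-1] = 4*7 = 28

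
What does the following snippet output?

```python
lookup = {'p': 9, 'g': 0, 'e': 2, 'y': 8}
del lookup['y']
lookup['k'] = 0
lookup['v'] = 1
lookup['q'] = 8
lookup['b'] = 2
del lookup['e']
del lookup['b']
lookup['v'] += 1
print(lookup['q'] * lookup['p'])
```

72

del 'y' → {'p': 9, 'g': 0, 'e': 2}
lookup['k'] = 0 → {'p': 9, 'g': 0, 'e': 2, 'k': 0}
lookup['v'] = 1 → {'p': 9, 'g': 0, 'e': 2, 'k': 0, 'v': 1}
lookup['q'] = 8 → {'p': 9, 'g': 0, 'e': 2, 'k': 0, 'v': 1, 'q': 8}
lookup['b'] = 2 → {'p': 9, 'g': 0, 'e': 2, 'k': 0, 'v': 1, 'q': 8, 'b': 2}
del 'e' → {'p': 9, 'g': 0, 'k': 0, 'v': 1, 'q': 8, 'b': 2}
del 'b' → {'p': 9, 'g': 0, 'k': 0, 'v': 1, 'q': 8}
lookup['v'] = 1+1 = 2 → {'p': 9, 'g': 0, 'k': 0, 'v': 2, 'q': 8}
lookup['q']*lookup['p'] = 8*9 = 72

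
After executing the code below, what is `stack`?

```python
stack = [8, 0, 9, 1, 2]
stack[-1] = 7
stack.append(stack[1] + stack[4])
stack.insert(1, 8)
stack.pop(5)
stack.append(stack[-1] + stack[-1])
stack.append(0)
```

[8, 8, 0, 9, 1, 7, 14, 0]

stack[-1] = 7 → [8, 0, 9, 1, 7]
append stack[1]+stack[4] = 0+7 = 7 → [8, 0, 9, 1, 7, 7]
insert 8 at 1 → [8, 8, 0, 9, 1, 7, 7]
pop(5) removes 7 → [8, 8, 0, 9, 1, 7]
append stack[-1]+stack[-1] = 7+7 = 14 → [8, 8, 0, 9, 1, 7, 14]
append 0 → [8, 8, 0, 9, 1, 7, 14, 0]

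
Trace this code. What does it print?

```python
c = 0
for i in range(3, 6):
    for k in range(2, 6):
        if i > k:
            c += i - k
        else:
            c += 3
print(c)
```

i=3,k=2: 3>2, c = 0+1 = 1
i=3,k=3: not 3>3, c = 1+3 = 4
i=3,k=4: not 3>4, c = 4+3 = 7
i=3,k=5: not 3>5, c = 7+3 = 10
i=4,k=2: 4>2, c = 10+2 = 12
i=4,k=3: 4>3, c = 12+1 = 13
i=4,k=4: not 4>4, c = 13+3 = 16
i=4,k=5: not 4>5, c = 16+3 = 19
i=5,k=2: 5>2, c = 19+3 = 22
i=5,k=3: 5>3, c = 22+2 = 24
i=5,k=4: 5>4, c = 24+1 = 25
i=5,k=5: not 5>5, c = 25+3 = 28

28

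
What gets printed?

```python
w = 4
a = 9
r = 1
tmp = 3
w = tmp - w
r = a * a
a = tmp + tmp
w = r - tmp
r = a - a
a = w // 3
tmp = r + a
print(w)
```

78

w = 3-4 = -1
r = 9*9 = 81
a = 3+3 = 6
w = 81-3 = 78
r = 6-6 = 0
a = 78//3 = 26
tmp = 0+26 = 26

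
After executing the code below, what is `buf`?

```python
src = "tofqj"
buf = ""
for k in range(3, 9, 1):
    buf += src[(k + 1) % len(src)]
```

k=3: add src[4]='j' → 'j'
k=4: add src[0]='t' → 'jt'
k=5: add src[1]='o' → 'jto'
k=6: add src[2]='f' → 'jtof'
k=7: add src[3]='q' → 'jtofq'
k=8: add src[4]='j' → 'jtofqj'

'jtofqj'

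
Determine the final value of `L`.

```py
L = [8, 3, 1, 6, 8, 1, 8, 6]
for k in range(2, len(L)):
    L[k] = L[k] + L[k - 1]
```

k=2: L[2] = 1+3 = 4 → [8, 3, 4, 6, 8, 1, 8, 6]
k=3: L[3] = 6+4 = 10 → [8, 3, 4, 10, 8, 1, 8, 6]
k=4: L[4] = 8+10 = 18 → [8, 3, 4, 10, 18, 1, 8, 6]
k=5: L[5] = 1+18 = 19 → [8, 3, 4, 10, 18, 19, 8, 6]
k=6: L[6] = 8+19 = 27 → [8, 3, 4, 10, 18, 19, 27, 6]
k=7: L[7] = 6+27 = 33 → [8, 3, 4, 10, 18, 19, 27, 33]

[8, 3, 4, 10, 18, 19, 27, 33]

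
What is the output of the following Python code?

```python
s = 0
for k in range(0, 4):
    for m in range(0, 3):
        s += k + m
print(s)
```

k=0,m=0: s = 0+0 = 0
k=0,m=1: s = 0+1 = 1
k=0,m=2: s = 1+2 = 3
k=1,m=0: s = 3+1 = 4
k=1,m=1: s = 4+2 = 6
k=1,m=2: s = 6+3 = 9
k=2,m=0: s = 9+2 = 11
k=2,m=1: s = 11+3 = 14
k=2,m=2: s = 14+4 = 18
k=3,m=0: s = 18+3 = 21
k=3,m=1: s = 21+4 = 25
k=3,m=2: s = 25+5 = 30

30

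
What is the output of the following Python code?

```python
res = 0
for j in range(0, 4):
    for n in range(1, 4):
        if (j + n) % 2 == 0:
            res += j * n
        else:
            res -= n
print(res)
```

8

j=0,n=1: odd sum, res = 0-1 = -1
j=0,n=2: even sum, res = (-1)+0 = -1
j=0,n=3: odd sum, res = (-1)-3 = -4
j=1,n=1: even sum, res = (-4)+1 = -3
j=1,n=2: odd sum, res = (-3)-2 = -5
j=1,n=3: even sum, res = (-5)+3 = -2
j=2,n=1: odd sum, res = (-2)-1 = -3
j=2,n=2: even sum, res = (-3)+4 = 1
j=2,n=3: odd sum, res = 1-3 = -2
j=3,n=1: even sum, res = (-2)+3 = 1
j=3,n=2: odd sum, res = 1-2 = -1
j=3,n=3: even sum, res = (-1)+9 = 8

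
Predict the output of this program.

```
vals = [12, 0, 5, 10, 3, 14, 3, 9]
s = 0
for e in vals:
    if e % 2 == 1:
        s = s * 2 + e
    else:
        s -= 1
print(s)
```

e=12: not odd, s = 0-1 = -1
e=0: not odd, s = (-1)-1 = -2
e=5: odd, s = (-2)*2+5 = 1
e=10: not odd, s = 1-1 = 0
e=3: odd, s = 0*2+3 = 3
e=14: not odd, s = 3-1 = 2
e=3: odd, s = 2*2+3 = 7
e=9: odd, s = 7*2+9 = 23

23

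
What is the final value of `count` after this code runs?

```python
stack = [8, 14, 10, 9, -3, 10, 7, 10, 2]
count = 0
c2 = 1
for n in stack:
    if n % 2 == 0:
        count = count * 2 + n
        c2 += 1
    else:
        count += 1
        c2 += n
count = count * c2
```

12840

n=8: even, count = 0*2+8 = 8; c2=2
n=14: even, count = 8*2+14 = 30; c2=3
n=10: even, count = 30*2+10 = 70; c2=4
n=9: not even, count = 70+1 = 71; c2=13
n=-3: not even, count = 71+1 = 72; c2=10
n=10: even, count = 72*2+10 = 154; c2=11
n=7: not even, count = 154+1 = 155; c2=18
n=10: even, count = 155*2+10 = 320; c2=19
n=2: even, count = 320*2+2 = 642; c2=20
count*c2 = 642*20 = 12840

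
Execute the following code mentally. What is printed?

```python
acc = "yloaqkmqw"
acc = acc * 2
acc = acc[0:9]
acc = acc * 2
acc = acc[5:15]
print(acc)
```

kmqwyloaqk

repeat ×2 → 'yloaqkmqwyloaqkmqw'
slice [0:9] → 'yloaqkmqw'
repeat ×2 → 'yloaqkmqwyloaqkmqw'
slice [5:15] → 'kmqwyloaqk'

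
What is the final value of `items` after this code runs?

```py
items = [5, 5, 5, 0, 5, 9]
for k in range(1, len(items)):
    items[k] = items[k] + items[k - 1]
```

[5, 10, 15, 15, 20, 29]

k=1: items[1] = 5+5 = 10 → [5, 10, 5, 0, 5, 9]
k=2: items[2] = 5+10 = 15 → [5, 10, 15, 0, 5, 9]
k=3: items[3] = 0+15 = 15 → [5, 10, 15, 15, 5, 9]
k=4: items[4] = 5+15 = 20 → [5, 10, 15, 15, 20, 9]
k=5: items[5] = 9+20 = 29 → [5, 10, 15, 15, 20, 29]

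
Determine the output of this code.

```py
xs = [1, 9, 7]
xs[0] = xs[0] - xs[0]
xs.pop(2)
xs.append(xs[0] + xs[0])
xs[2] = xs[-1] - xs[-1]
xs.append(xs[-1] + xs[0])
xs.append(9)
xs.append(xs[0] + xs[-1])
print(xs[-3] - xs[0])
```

0

xs[0] = xs[0]-xs[0] = 1-1 = 0 → [0, 9, 7]
pop(2) removes 7 → [0, 9]
append xs[0]+xs[0] = 0+0 = 0 → [0, 9, 0]
xs[2] = xs[-1]-xs[-1] = 0-0 = 0 → [0, 9, 0]
append xs[-1]+xs[0] = 0+0 = 0 → [0, 9, 0, 0]
append 9 → [0, 9, 0, 0, 9]
append xs[0]+xs[-1] = 0+9 = 9 → [0, 9, 0, 0, 9, 9]
xs[-3]-xs[0] = 0-0 = 0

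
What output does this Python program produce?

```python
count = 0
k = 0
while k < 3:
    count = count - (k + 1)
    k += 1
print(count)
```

-6

k=0: count = 0-1 = -1
k=1: count = (-1)-2 = -3
k=2: count = (-3)-3 = -6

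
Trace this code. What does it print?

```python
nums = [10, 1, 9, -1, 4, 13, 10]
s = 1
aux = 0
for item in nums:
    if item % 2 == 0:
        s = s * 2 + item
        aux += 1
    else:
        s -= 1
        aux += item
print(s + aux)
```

item=10: even, s = 1*2+10 = 12; aux=1
item=1: not even, s = 12-1 = 11; aux=2
item=9: not even, s = 11-1 = 10; aux=11
item=-1: not even, s = 10-1 = 9; aux=10
item=4: even, s = 9*2+4 = 22; aux=11
item=13: not even, s = 22-1 = 21; aux=24
item=10: even, s = 21*2+10 = 52; aux=25
s+aux = 52+25 = 77

77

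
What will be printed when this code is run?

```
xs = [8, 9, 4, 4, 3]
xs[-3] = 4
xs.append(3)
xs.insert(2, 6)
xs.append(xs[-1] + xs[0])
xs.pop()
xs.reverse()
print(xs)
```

[3, 3, 4, 4, 6, 9, 8]

xs[-3] = 4 → [8, 9, 4, 4, 3]
append 3 → [8, 9, 4, 4, 3, 3]
insert 6 at 2 → [8, 9, 6, 4, 4, 3, 3]
append xs[-1]+xs[0] = 3+8 = 11 → [8, 9, 6, 4, 4, 3, 3, 11]
pop() removes 11 → [8, 9, 6, 4, 4, 3, 3]
reverse → [3, 3, 4, 4, 6, 9, 8]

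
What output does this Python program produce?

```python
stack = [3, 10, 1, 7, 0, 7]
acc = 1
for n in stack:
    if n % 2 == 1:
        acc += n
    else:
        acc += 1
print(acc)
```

21

n=3: odd, acc = 1+3 = 4
n=10: not odd, acc = 4+1 = 5
n=1: odd, acc = 5+1 = 6
n=7: odd, acc = 6+7 = 13
n=0: not odd, acc = 13+1 = 14
n=7: odd, acc = 14+7 = 21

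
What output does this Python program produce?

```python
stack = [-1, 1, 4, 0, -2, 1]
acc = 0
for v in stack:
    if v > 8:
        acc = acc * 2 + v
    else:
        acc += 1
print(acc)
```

6

v=-1: not >8, acc = 0+1 = 1
v=1: not >8, acc = 1+1 = 2
v=4: not >8, acc = 2+1 = 3
v=0: not >8, acc = 3+1 = 4
v=-2: not >8, acc = 4+1 = 5
v=1: not >8, acc = 5+1 = 6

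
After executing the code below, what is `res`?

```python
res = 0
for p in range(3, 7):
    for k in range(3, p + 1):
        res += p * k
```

205

p=3,k=3: res = 0+9 = 9
p=4,k=3: res = 9+12 = 21
p=4,k=4: res = 21+16 = 37
p=5,k=3: res = 37+15 = 52
p=5,k=4: res = 52+20 = 72
p=5,k=5: res = 72+25 = 97
p=6,k=3: res = 97+18 = 115
p=6,k=4: res = 115+24 = 139
p=6,k=5: res = 139+30 = 169
p=6,k=6: res = 169+36 = 205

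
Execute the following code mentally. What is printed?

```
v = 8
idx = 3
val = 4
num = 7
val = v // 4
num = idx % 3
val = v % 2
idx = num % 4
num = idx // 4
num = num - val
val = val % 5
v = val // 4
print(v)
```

0

val = 8//4 = 2
num = 3%3 = 0
val = 8%2 = 0
idx = 0%4 = 0
num = 0//4 = 0
num = 0-0 = 0
val = 0%5 = 0
v = 0//4 = 0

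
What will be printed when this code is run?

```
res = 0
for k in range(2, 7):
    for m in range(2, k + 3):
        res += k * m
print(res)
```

485

k=2,m=2: res = 0+4 = 4
k=2,m=3: res = 4+6 = 10
k=2,m=4: res = 10+8 = 18
k=3,m=2: res = 18+6 = 24
k=3,m=3: res = 24+9 = 33
k=3,m=4: res = 33+12 = 45
k=3,m=5: res = 45+15 = 60
k=4,m=2: res = 60+8 = 68
k=4,m=3: res = 68+12 = 80
k=4,m=4: res = 80+16 = 96
k=4,m=5: res = 96+20 = 116
k=4,m=6: res = 116+24 = 140
k=5,m=2: res = 140+10 = 150
k=5,m=3: res = 150+15 = 165
k=5,m=4: res = 165+20 = 185
k=5,m=5: res = 185+25 = 210
k=5,m=6: res = 210+30 = 240
k=5,m=7: res = 240+35 = 275
k=6,m=2: res = 275+12 = 287
k=6,m=3: res = 287+18 = 305
k=6,m=4: res = 305+24 = 329
k=6,m=5: res = 329+30 = 359
k=6,m=6: res = 359+36 = 395
k=6,m=7: res = 395+42 = 437
k=6,m=8: res = 437+48 = 485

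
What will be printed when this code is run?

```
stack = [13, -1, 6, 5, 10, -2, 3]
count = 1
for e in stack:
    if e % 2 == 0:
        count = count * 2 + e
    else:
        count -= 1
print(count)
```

e=13: not even, count = 1-1 = 0
e=-1: not even, count = 0-1 = -1
e=6: even, count = (-1)*2+6 = 4
e=5: not even, count = 4-1 = 3
e=10: even, count = 3*2+10 = 16
e=-2: even, count = 16*2+(-2) = 30
e=3: not even, count = 30-1 = 29

29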